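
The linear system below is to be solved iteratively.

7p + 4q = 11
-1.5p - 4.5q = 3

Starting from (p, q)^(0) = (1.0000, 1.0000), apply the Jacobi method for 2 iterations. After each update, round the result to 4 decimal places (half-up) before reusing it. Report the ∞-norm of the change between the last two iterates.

Iteration 1:
  p = (11 - (4)·1.0000) / (7) = 1.0000
  q = (3 - (-1.5)·1.0000) / (-4.5) = -1.0000
Iteration 2:
  p = (11 - (4)·-1.0000) / (7) = 2.1429
  q = (3 - (-1.5)·1.0000) / (-4.5) = -1.0000
Change: (1.1429, 0.0000) → max |·| = 1.1429

1.1429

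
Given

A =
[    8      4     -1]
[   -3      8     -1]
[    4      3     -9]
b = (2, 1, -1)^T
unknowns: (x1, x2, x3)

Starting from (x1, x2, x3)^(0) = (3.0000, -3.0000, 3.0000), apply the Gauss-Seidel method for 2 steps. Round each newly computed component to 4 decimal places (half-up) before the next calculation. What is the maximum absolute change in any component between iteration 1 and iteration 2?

Iteration 1:
  x1 = (2 - (4)·-3.0000 - (-1)·3.0000) / (8) = 2.1250
  x2 = (1 - (-3)·2.1250 - (-1)·3.0000) / (8) = 1.2969
  x3 = (-1 - (4)·2.1250 - (3)·1.2969) / (-9) = 1.4879
Iteration 2:
  x1 = (2 - (4)·1.2969 - (-1)·1.4879) / (8) = -0.2125
  x2 = (1 - (-3)·-0.2125 - (-1)·1.4879) / (8) = 0.2313
  x3 = (-1 - (4)·-0.2125 - (3)·0.2313) / (-9) = 0.0938
Change: (-2.3375, -1.0656, -1.3941) → max |·| = 2.3375

2.3375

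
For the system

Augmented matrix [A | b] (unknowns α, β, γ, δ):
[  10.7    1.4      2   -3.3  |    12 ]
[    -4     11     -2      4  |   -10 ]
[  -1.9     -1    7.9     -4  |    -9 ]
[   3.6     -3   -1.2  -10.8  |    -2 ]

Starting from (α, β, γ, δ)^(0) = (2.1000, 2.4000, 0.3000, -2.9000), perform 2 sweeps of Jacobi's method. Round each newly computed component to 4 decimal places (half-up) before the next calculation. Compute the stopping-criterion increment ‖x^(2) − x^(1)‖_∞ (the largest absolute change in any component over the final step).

2.3191

Iteration 1:
  α = (12 - (1.4)·2.4000 - (2)·0.3000 - (-3.3)·-2.9000) / (10.7) = -0.1430
  β = (-10 - (-4)·2.1000 - (-2)·0.3000 - (4)·-2.9000) / (11) = 0.9636
  γ = (-9 - (-1.9)·2.1000 - (-1)·2.4000 - (-4)·-2.9000) / (7.9) = -1.7987
  δ = (-2 - (3.6)·2.1000 - (-3)·2.4000 - (-1.2)·0.3000) / (-10.8) = 0.1852
Iteration 2:
  α = (12 - (1.4)·0.9636 - (2)·-1.7987 - (-3.3)·0.1852) / (10.7) = 1.3887
  β = (-10 - (-4)·-0.1430 - (-2)·-1.7987 - (4)·0.1852) / (11) = -1.3555
  γ = (-9 - (-1.9)·-0.1430 - (-1)·0.9636 - (-4)·0.1852) / (7.9) = -0.9579
  δ = (-2 - (3.6)·-0.1430 - (-3)·0.9636 - (-1.2)·-1.7987) / (-10.8) = 0.0697
Change: (1.5317, -2.3191, 0.8408, -0.1155) → max |·| = 2.3191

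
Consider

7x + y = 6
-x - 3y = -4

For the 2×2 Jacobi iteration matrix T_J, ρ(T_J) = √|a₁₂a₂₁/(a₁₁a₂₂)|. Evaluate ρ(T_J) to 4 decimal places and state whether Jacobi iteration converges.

0.2182

a₁₂a₂₁/(a₁₁a₂₂) = (1)·(-1) / ((7)·(-3)) = 0.047619
ρ = √|0.047619| = √0.047619 = 0.2182
ρ < 1, so Jacobi converges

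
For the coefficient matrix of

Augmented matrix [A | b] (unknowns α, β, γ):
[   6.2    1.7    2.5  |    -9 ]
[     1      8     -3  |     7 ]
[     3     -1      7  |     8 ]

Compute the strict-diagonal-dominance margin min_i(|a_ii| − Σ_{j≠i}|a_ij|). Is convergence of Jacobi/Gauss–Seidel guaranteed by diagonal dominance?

row 1: |6.2| − (1.7+2.5) = 2
row 2: |8| − (1+3) = 4
row 3: |7| − (3+1) = 3
minimum over rows = 2 → strictly diagonally dominant (convergence guaranteed)

2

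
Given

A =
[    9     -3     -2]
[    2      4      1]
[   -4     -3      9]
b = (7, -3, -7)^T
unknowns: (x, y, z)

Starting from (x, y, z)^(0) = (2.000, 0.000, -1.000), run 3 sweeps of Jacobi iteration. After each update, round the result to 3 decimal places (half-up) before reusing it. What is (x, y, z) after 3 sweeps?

Iteration 1:
  x = (7 - (-3)·0.000 - (-2)·-1.000) / (9) = 0.556
  y = (-3 - (2)·2.000 - (1)·-1.000) / (4) = -1.500
  z = (-7 - (-4)·2.000 - (-3)·0.000) / (9) = 0.111
Iteration 2:
  x = (7 - (-3)·-1.500 - (-2)·0.111) / (9) = 0.302
  y = (-3 - (2)·0.556 - (1)·0.111) / (4) = -1.056
  z = (-7 - (-4)·0.556 - (-3)·-1.500) / (9) = -1.031
Iteration 3:
  x = (7 - (-3)·-1.056 - (-2)·-1.031) / (9) = 0.197
  y = (-3 - (2)·0.302 - (1)·-1.031) / (4) = -0.643
  z = (-7 - (-4)·0.302 - (-3)·-1.056) / (9) = -0.996

(0.197, -0.643, -0.996)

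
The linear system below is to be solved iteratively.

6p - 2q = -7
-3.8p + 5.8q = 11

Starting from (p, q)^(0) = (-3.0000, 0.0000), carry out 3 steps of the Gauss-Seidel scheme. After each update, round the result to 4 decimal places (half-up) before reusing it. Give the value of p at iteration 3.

-0.7069

Iteration 1:
  p = (-7 - (-2)·0.0000) / (6) = -1.1667
  q = (11 - (-3.8)·-1.1667) / (5.8) = 1.1322
Iteration 2:
  p = (-7 - (-2)·1.1322) / (6) = -0.7893
  q = (11 - (-3.8)·-0.7893) / (5.8) = 1.3794
Iteration 3:
  p = (-7 - (-2)·1.3794) / (6) = -0.7069
  q = (11 - (-3.8)·-0.7069) / (5.8) = 1.4334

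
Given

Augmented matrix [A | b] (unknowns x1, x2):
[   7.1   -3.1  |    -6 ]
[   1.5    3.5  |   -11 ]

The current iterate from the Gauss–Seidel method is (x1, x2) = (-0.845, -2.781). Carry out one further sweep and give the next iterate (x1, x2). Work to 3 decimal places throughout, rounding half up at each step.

One sweep:
  x1 = (-6 - (-3.1)·-2.781) / (7.1) = -2.059
  x2 = (-11 - (1.5)·-2.059) / (3.5) = -2.260

(-2.059, -2.260)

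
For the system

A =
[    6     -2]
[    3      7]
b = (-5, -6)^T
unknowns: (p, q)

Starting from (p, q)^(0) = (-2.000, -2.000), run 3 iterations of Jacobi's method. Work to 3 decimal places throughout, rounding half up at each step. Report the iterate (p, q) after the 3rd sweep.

Iteration 1:
  p = (-5 - (-2)·-2.000) / (6) = -1.500
  q = (-6 - (3)·-2.000) / (7) = 0.000
Iteration 2:
  p = (-5 - (-2)·0.000) / (6) = -0.833
  q = (-6 - (3)·-1.500) / (7) = -0.214
Iteration 3:
  p = (-5 - (-2)·-0.214) / (6) = -0.905
  q = (-6 - (3)·-0.833) / (7) = -0.500

(-0.905, -0.500)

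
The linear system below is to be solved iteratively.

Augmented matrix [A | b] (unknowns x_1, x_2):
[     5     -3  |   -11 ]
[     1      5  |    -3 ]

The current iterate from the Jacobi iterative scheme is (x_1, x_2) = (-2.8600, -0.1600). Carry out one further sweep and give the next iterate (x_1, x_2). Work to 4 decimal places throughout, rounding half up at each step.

One sweep:
  x_1 = (-11 - (-3)·-0.1600) / (5) = -2.2960
  x_2 = (-3 - (1)·-2.8600) / (5) = -0.0280

(-2.2960, -0.0280)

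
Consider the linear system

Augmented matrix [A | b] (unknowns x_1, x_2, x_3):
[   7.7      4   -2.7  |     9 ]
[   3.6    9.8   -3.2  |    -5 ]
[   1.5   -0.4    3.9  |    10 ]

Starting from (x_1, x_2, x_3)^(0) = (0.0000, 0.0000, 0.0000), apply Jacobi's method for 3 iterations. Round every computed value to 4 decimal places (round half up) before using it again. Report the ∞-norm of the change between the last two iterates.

Iteration 1:
  x_1 = (9 - (4)·0.0000 - (-2.7)·0.0000) / (7.7) = 1.1688
  x_2 = (-5 - (3.6)·0.0000 - (-3.2)·0.0000) / (9.8) = -0.5102
  x_3 = (10 - (1.5)·0.0000 - (-0.4)·0.0000) / (3.9) = 2.5641
Iteration 2:
  x_1 = (9 - (4)·-0.5102 - (-2.7)·2.5641) / (7.7) = 2.3330
  x_2 = (-5 - (3.6)·1.1688 - (-3.2)·2.5641) / (9.8) = -0.1023
  x_3 = (10 - (1.5)·1.1688 - (-0.4)·-0.5102) / (3.9) = 2.0622
Iteration 3:
  x_1 = (9 - (4)·-0.1023 - (-2.7)·2.0622) / (7.7) = 1.9451
  x_2 = (-5 - (3.6)·2.3330 - (-3.2)·2.0622) / (9.8) = -0.6939
  x_3 = (10 - (1.5)·2.3330 - (-0.4)·-0.1023) / (3.9) = 1.6563
Change: (-0.3879, -0.5916, -0.4059) → max |·| = 0.5916

0.5916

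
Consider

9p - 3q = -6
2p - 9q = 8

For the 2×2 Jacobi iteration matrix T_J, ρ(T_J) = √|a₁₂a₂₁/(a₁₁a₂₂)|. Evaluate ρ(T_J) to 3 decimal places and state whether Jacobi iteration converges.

a₁₂a₂₁/(a₁₁a₂₂) = (-3)·(2) / ((9)·(-9)) = 0.074074
ρ = √|0.074074| = √0.074074 = 0.272
ρ < 1, so Jacobi converges

0.272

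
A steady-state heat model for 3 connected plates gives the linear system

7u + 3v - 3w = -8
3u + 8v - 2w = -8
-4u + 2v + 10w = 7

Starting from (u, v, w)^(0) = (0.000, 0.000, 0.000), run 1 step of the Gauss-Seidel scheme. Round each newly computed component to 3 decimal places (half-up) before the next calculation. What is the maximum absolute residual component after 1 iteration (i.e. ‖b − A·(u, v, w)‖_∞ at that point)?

Iteration 1:
  u = (-8 - (3)·0.000 - (-3)·0.000) / (7) = -1.143
  v = (-8 - (3)·-1.143 - (-2)·0.000) / (8) = -0.571
  w = (7 - (-4)·-1.143 - (2)·-0.571) / (10) = 0.357
Residual b − A·x = (2.785, 0.711, 0.000); ∞-norm = 2.785

2.785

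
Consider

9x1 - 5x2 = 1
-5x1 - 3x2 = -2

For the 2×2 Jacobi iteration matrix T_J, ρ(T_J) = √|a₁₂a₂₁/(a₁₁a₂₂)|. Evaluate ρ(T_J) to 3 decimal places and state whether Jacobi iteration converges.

a₁₂a₂₁/(a₁₁a₂₂) = (-5)·(-5) / ((9)·(-3)) = -0.925926
ρ = √|-0.925926| = √0.925926 = 0.962
ρ < 1, so Jacobi converges

0.962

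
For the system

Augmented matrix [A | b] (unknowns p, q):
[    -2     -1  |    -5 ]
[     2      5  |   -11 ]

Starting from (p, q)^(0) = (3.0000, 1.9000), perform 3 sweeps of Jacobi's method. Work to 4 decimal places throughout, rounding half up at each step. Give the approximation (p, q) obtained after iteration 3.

Iteration 1:
  p = (-5 - (-1)·1.9000) / (-2) = 1.5500
  q = (-11 - (2)·3.0000) / (5) = -3.4000
Iteration 2:
  p = (-5 - (-1)·-3.4000) / (-2) = 4.2000
  q = (-11 - (2)·1.5500) / (5) = -2.8200
Iteration 3:
  p = (-5 - (-1)·-2.8200) / (-2) = 3.9100
  q = (-11 - (2)·4.2000) / (5) = -3.8800

(3.9100, -3.8800)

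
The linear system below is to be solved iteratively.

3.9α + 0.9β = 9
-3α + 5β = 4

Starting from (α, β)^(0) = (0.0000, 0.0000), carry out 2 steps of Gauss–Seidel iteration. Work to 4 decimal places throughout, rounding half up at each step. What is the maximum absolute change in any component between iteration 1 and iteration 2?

0.5041

Iteration 1:
  α = (9 - (0.9)·0.0000) / (3.9) = 2.3077
  β = (4 - (-3)·2.3077) / (5) = 2.1846
Iteration 2:
  α = (9 - (0.9)·2.1846) / (3.9) = 1.8036
  β = (4 - (-3)·1.8036) / (5) = 1.8822
Change: (-0.5041, -0.3024) → max |·| = 0.5041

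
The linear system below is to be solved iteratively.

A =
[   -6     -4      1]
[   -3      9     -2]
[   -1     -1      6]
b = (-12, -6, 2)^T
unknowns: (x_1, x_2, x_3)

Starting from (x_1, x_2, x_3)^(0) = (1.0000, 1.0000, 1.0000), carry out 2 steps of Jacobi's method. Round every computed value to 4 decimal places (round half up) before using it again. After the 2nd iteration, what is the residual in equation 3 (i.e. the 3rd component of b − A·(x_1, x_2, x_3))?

Iteration 1:
  x_1 = (-12 - (-4)·1.0000 - (1)·1.0000) / (-6) = 1.5000
  x_2 = (-6 - (-3)·1.0000 - (-2)·1.0000) / (9) = -0.1111
  x_3 = (2 - (-1)·1.0000 - (-1)·1.0000) / (6) = 0.6667
Iteration 2:
  x_1 = (-12 - (-4)·-0.1111 - (1)·0.6667) / (-6) = 2.1852
  x_2 = (-6 - (-3)·1.5000 - (-2)·0.6667) / (9) = -0.0185
  x_3 = (2 - (-1)·1.5000 - (-1)·-0.1111) / (6) = 0.5648
Residual b − A·x = (0.4724, 1.8517, 0.7779)

0.7779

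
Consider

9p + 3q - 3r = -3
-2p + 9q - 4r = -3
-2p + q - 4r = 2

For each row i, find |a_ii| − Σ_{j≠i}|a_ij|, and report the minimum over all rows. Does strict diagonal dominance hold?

1

row 1: |9| − (3+3) = 3
row 2: |9| − (2+4) = 3
row 3: |-4| − (2+1) = 1
minimum over rows = 1 → strictly diagonally dominant (convergence guaranteed)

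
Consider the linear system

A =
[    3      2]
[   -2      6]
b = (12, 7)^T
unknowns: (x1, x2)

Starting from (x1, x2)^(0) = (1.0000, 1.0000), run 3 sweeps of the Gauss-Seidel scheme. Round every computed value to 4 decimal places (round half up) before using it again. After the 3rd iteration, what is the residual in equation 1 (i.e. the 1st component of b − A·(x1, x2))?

Iteration 1:
  x1 = (12 - (2)·1.0000) / (3) = 3.3333
  x2 = (7 - (-2)·3.3333) / (6) = 2.2778
Iteration 2:
  x1 = (12 - (2)·2.2778) / (3) = 2.4815
  x2 = (7 - (-2)·2.4815) / (6) = 1.9938
Iteration 3:
  x1 = (12 - (2)·1.9938) / (3) = 2.6708
  x2 = (7 - (-2)·2.6708) / (6) = 2.0569
Residual b − A·x = (-0.1262, 0.0002)

-0.1262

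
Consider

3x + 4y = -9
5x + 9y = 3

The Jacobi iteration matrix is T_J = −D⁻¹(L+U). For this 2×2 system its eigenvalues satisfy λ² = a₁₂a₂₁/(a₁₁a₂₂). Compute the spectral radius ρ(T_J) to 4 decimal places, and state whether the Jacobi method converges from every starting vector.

0.8607

a₁₂a₂₁/(a₁₁a₂₂) = (4)·(5) / ((3)·(9)) = 0.740741
ρ = √|0.740741| = √0.740741 = 0.8607
ρ < 1, so Jacobi converges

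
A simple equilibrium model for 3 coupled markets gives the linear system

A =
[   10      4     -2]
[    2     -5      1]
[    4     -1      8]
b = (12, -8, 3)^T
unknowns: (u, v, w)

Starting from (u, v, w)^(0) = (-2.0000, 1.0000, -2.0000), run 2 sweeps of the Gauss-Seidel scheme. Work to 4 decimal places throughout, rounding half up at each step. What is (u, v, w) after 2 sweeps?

Iteration 1:
  u = (12 - (4)·1.0000 - (-2)·-2.0000) / (10) = 0.4000
  v = (-8 - (2)·0.4000 - (1)·-2.0000) / (-5) = 1.3600
  w = (3 - (4)·0.4000 - (-1)·1.3600) / (8) = 0.3450
Iteration 2:
  u = (12 - (4)·1.3600 - (-2)·0.3450) / (10) = 0.7250
  v = (-8 - (2)·0.7250 - (1)·0.3450) / (-5) = 1.9590
  w = (3 - (4)·0.7250 - (-1)·1.9590) / (8) = 0.2574

(0.7250, 1.9590, 0.2574)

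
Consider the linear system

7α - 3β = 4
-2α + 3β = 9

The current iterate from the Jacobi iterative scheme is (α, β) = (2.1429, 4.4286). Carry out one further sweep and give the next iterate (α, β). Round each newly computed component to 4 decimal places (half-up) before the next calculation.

One sweep:
  α = (4 - (-3)·4.4286) / (7) = 2.4694
  β = (9 - (-2)·2.1429) / (3) = 4.4286

(2.4694, 4.4286)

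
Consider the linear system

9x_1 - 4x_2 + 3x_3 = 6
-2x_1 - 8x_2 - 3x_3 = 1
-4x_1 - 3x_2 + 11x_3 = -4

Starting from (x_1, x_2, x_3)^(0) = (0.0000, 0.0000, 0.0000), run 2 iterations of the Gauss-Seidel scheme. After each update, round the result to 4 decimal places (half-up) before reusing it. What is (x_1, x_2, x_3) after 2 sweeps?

Iteration 1:
  x_1 = (6 - (-4)·0.0000 - (3)·0.0000) / (9) = 0.6667
  x_2 = (1 - (-2)·0.6667 - (-3)·0.0000) / (-8) = -0.2917
  x_3 = (-4 - (-4)·0.6667 - (-3)·-0.2917) / (11) = -0.2008
Iteration 2:
  x_1 = (6 - (-4)·-0.2917 - (3)·-0.2008) / (9) = 0.6040
  x_2 = (1 - (-2)·0.6040 - (-3)·-0.2008) / (-8) = -0.2007
  x_3 = (-4 - (-4)·0.6040 - (-3)·-0.2007) / (11) = -0.1987

(0.6040, -0.2007, -0.1987)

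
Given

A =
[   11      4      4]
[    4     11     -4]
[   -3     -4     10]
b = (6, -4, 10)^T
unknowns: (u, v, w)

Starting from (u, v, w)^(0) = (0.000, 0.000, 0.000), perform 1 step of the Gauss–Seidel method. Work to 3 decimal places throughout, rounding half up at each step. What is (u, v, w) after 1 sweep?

(0.545, -0.562, 0.939)

Iteration 1:
  u = (6 - (4)·0.000 - (4)·0.000) / (11) = 0.545
  v = (-4 - (4)·0.545 - (-4)·0.000) / (11) = -0.562
  w = (10 - (-3)·0.545 - (-4)·-0.562) / (10) = 0.939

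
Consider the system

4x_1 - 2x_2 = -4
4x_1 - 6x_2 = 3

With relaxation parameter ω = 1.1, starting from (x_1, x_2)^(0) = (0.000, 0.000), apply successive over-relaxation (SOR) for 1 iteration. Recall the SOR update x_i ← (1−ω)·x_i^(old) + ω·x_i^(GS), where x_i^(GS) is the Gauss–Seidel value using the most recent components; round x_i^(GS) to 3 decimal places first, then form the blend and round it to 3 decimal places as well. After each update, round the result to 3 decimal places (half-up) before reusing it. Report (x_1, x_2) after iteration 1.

Iteration 1:
  x_1: GS value = (-4 - (-2)·0.000) / (4) = -1.000;  x_1 ← (1−ω)·0.000 + ω·-1.000 = -1.100
  x_2: GS value = (3 - (4)·-1.100) / (-6) = -1.233;  x_2 ← (1−ω)·0.000 + ω·-1.233 = -1.356

(-1.100, -1.356)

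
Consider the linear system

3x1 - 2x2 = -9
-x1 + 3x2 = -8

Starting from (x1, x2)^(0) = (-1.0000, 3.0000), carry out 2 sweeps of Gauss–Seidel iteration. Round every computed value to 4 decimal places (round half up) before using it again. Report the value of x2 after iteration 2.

Iteration 1:
  x1 = (-9 - (-2)·3.0000) / (3) = -1.0000
  x2 = (-8 - (-1)·-1.0000) / (3) = -3.0000
Iteration 2:
  x1 = (-9 - (-2)·-3.0000) / (3) = -5.0000
  x2 = (-8 - (-1)·-5.0000) / (3) = -4.3333

-4.3333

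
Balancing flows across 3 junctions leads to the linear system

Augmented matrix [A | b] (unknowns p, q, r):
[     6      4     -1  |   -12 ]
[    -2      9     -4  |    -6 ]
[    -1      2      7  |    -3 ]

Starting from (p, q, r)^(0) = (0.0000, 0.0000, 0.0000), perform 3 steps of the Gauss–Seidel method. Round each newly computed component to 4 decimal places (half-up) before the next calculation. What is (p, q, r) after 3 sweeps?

Iteration 1:
  p = (-12 - (4)·0.0000 - (-1)·0.0000) / (6) = -2.0000
  q = (-6 - (-2)·-2.0000 - (-4)·0.0000) / (9) = -1.1111
  r = (-3 - (-1)·-2.0000 - (2)·-1.1111) / (7) = -0.3968
Iteration 2:
  p = (-12 - (4)·-1.1111 - (-1)·-0.3968) / (6) = -1.3254
  q = (-6 - (-2)·-1.3254 - (-4)·-0.3968) / (9) = -1.1376
  r = (-3 - (-1)·-1.3254 - (2)·-1.1376) / (7) = -0.2929
Iteration 3:
  p = (-12 - (4)·-1.1376 - (-1)·-0.2929) / (6) = -1.2904
  q = (-6 - (-2)·-1.2904 - (-4)·-0.2929) / (9) = -1.0836
  r = (-3 - (-1)·-1.2904 - (2)·-1.0836) / (7) = -0.3033

(-1.2904, -1.0836, -0.3033)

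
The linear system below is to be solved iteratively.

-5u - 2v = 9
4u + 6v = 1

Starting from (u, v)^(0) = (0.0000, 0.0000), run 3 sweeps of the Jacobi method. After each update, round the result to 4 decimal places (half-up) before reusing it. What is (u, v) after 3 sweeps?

Iteration 1:
  u = (9 - (-2)·0.0000) / (-5) = -1.8000
  v = (1 - (4)·0.0000) / (6) = 0.1667
Iteration 2:
  u = (9 - (-2)·0.1667) / (-5) = -1.8667
  v = (1 - (4)·-1.8000) / (6) = 1.3667
Iteration 3:
  u = (9 - (-2)·1.3667) / (-5) = -2.3467
  v = (1 - (4)·-1.8667) / (6) = 1.4111

(-2.3467, 1.4111)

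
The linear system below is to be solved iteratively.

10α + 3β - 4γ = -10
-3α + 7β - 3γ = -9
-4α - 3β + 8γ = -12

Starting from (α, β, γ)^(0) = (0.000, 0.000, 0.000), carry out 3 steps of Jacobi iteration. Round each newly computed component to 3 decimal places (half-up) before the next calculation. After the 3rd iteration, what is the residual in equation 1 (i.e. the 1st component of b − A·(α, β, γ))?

-0.494

Iteration 1:
  α = (-10 - (3)·0.000 - (-4)·0.000) / (10) = -1.000
  β = (-9 - (-3)·0.000 - (-3)·0.000) / (7) = -1.286
  γ = (-12 - (-4)·0.000 - (-3)·0.000) / (8) = -1.500
Iteration 2:
  α = (-10 - (3)·-1.286 - (-4)·-1.500) / (10) = -1.214
  β = (-9 - (-3)·-1.000 - (-3)·-1.500) / (7) = -2.357
  γ = (-12 - (-4)·-1.000 - (-3)·-1.286) / (8) = -2.482
Iteration 3:
  α = (-10 - (3)·-2.357 - (-4)·-2.482) / (10) = -1.286
  β = (-9 - (-3)·-1.214 - (-3)·-2.482) / (7) = -2.870
  γ = (-12 - (-4)·-1.214 - (-3)·-2.357) / (8) = -2.991
Residual b − A·x = (-0.494, -1.741, -1.826)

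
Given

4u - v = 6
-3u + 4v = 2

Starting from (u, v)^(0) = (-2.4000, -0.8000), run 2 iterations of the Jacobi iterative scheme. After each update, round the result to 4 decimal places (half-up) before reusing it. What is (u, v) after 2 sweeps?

Iteration 1:
  u = (6 - (-1)·-0.8000) / (4) = 1.3000
  v = (2 - (-3)·-2.4000) / (4) = -1.3000
Iteration 2:
  u = (6 - (-1)·-1.3000) / (4) = 1.1750
  v = (2 - (-3)·1.3000) / (4) = 1.4750

(1.1750, 1.4750)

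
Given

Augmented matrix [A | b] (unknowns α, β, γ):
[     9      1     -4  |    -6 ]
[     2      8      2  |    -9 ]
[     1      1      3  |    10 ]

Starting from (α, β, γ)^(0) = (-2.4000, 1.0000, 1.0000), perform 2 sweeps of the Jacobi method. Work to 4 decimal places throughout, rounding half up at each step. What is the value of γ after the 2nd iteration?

Iteration 1:
  α = (-6 - (1)·1.0000 - (-4)·1.0000) / (9) = -0.3333
  β = (-9 - (2)·-2.4000 - (2)·1.0000) / (8) = -0.7750
  γ = (10 - (1)·-2.4000 - (1)·1.0000) / (3) = 3.8000
Iteration 2:
  α = (-6 - (1)·-0.7750 - (-4)·3.8000) / (9) = 1.1083
  β = (-9 - (2)·-0.3333 - (2)·3.8000) / (8) = -1.9917
  γ = (10 - (1)·-0.3333 - (1)·-0.7750) / (3) = 3.7028

3.7028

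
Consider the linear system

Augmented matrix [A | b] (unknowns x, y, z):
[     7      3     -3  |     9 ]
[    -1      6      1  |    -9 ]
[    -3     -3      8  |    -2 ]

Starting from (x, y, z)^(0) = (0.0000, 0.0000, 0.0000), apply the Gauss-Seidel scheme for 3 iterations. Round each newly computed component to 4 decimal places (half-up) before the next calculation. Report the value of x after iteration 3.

Iteration 1:
  x = (9 - (3)·0.0000 - (-3)·0.0000) / (7) = 1.2857
  y = (-9 - (-1)·1.2857 - (1)·0.0000) / (6) = -1.2857
  z = (-2 - (-3)·1.2857 - (-3)·-1.2857) / (8) = -0.2500
Iteration 2:
  x = (9 - (3)·-1.2857 - (-3)·-0.2500) / (7) = 1.7296
  y = (-9 - (-1)·1.7296 - (1)·-0.2500) / (6) = -1.1701
  z = (-2 - (-3)·1.7296 - (-3)·-1.1701) / (8) = -0.0402
Iteration 3:
  x = (9 - (3)·-1.1701 - (-3)·-0.0402) / (7) = 1.7700
  y = (-9 - (-1)·1.7700 - (1)·-0.0402) / (6) = -1.1983
  z = (-2 - (-3)·1.7700 - (-3)·-1.1983) / (8) = -0.0356

1.7700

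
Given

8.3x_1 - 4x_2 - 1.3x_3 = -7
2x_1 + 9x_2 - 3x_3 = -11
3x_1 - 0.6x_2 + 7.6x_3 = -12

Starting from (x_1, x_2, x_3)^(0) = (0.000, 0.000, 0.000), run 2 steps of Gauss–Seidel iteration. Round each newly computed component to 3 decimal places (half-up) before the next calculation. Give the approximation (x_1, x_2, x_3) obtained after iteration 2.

Iteration 1:
  x_1 = (-7 - (-4)·0.000 - (-1.3)·0.000) / (8.3) = -0.843
  x_2 = (-11 - (2)·-0.843 - (-3)·0.000) / (9) = -1.035
  x_3 = (-12 - (3)·-0.843 - (-0.6)·-1.035) / (7.6) = -1.328
Iteration 2:
  x_1 = (-7 - (-4)·-1.035 - (-1.3)·-1.328) / (8.3) = -1.550
  x_2 = (-11 - (2)·-1.550 - (-3)·-1.328) / (9) = -1.320
  x_3 = (-12 - (3)·-1.550 - (-0.6)·-1.320) / (7.6) = -1.071

(-1.550, -1.320, -1.071)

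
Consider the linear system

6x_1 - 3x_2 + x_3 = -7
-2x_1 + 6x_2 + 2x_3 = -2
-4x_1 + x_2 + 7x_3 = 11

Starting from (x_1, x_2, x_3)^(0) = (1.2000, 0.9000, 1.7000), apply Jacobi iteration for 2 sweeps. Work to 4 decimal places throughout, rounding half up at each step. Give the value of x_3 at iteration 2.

1.0714

Iteration 1:
  x_1 = (-7 - (-3)·0.9000 - (1)·1.7000) / (6) = -1.0000
  x_2 = (-2 - (-2)·1.2000 - (2)·1.7000) / (6) = -0.5000
  x_3 = (11 - (-4)·1.2000 - (1)·0.9000) / (7) = 2.1286
Iteration 2:
  x_1 = (-7 - (-3)·-0.5000 - (1)·2.1286) / (6) = -1.7714
  x_2 = (-2 - (-2)·-1.0000 - (2)·2.1286) / (6) = -1.3762
  x_3 = (11 - (-4)·-1.0000 - (1)·-0.5000) / (7) = 1.0714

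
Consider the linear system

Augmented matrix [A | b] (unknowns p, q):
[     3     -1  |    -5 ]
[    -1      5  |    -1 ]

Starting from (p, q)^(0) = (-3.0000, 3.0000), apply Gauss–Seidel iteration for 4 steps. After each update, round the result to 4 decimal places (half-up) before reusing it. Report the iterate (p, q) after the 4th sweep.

(-1.8568, -0.5714)

Iteration 1:
  p = (-5 - (-1)·3.0000) / (3) = -0.6667
  q = (-1 - (-1)·-0.6667) / (5) = -0.3333
Iteration 2:
  p = (-5 - (-1)·-0.3333) / (3) = -1.7778
  q = (-1 - (-1)·-1.7778) / (5) = -0.5556
Iteration 3:
  p = (-5 - (-1)·-0.5556) / (3) = -1.8519
  q = (-1 - (-1)·-1.8519) / (5) = -0.5704
Iteration 4:
  p = (-5 - (-1)·-0.5704) / (3) = -1.8568
  q = (-1 - (-1)·-1.8568) / (5) = -0.5714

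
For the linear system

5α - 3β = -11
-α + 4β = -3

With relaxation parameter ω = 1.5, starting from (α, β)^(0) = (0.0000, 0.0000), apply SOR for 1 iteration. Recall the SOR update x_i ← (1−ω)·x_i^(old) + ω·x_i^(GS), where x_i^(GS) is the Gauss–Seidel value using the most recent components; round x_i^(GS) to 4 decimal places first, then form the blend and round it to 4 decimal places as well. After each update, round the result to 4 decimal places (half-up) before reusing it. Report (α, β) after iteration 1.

(-3.3000, -2.3625)

Iteration 1:
  α: GS value = (-11 - (-3)·0.0000) / (5) = -2.2000;  α ← (1−ω)·0.0000 + ω·-2.2000 = -3.3000
  β: GS value = (-3 - (-1)·-3.3000) / (4) = -1.5750;  β ← (1−ω)·0.0000 + ω·-1.5750 = -2.3625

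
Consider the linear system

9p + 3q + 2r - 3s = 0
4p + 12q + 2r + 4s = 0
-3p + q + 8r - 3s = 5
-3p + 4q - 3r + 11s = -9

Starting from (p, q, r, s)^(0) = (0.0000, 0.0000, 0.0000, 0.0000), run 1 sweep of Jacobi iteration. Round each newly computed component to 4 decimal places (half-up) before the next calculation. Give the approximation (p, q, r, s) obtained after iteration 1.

Iteration 1:
  p = (0 - (3)·0.0000 - (2)·0.0000 - (-3)·0.0000) / (9) = 0.0000
  q = (0 - (4)·0.0000 - (2)·0.0000 - (4)·0.0000) / (12) = 0.0000
  r = (5 - (-3)·0.0000 - (1)·0.0000 - (-3)·0.0000) / (8) = 0.6250
  s = (-9 - (-3)·0.0000 - (4)·0.0000 - (-3)·0.0000) / (11) = -0.8182

(0.0000, 0.0000, 0.6250, -0.8182)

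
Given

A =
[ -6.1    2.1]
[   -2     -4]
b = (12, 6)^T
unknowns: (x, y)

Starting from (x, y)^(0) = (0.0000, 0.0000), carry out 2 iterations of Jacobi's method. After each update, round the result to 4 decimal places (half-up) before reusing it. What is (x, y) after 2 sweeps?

(-2.4836, -0.5164)

Iteration 1:
  x = (12 - (2.1)·0.0000) / (-6.1) = -1.9672
  y = (6 - (-2)·0.0000) / (-4) = -1.5000
Iteration 2:
  x = (12 - (2.1)·-1.5000) / (-6.1) = -2.4836
  y = (6 - (-2)·-1.9672) / (-4) = -0.5164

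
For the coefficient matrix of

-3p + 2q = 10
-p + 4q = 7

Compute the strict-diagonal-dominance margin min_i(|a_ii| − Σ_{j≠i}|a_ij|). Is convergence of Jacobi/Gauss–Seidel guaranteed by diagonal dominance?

1

row 1: |-3| − (2) = 1
row 2: |4| − (1) = 3
minimum over rows = 1 → strictly diagonally dominant (convergence guaranteed)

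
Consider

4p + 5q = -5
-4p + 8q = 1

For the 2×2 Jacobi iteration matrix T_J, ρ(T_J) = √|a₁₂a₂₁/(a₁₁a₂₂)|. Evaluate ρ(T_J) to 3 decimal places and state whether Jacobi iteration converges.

a₁₂a₂₁/(a₁₁a₂₂) = (5)·(-4) / ((4)·(8)) = -0.625000
ρ = √|-0.625000| = √0.625000 = 0.791
ρ < 1, so Jacobi converges

0.791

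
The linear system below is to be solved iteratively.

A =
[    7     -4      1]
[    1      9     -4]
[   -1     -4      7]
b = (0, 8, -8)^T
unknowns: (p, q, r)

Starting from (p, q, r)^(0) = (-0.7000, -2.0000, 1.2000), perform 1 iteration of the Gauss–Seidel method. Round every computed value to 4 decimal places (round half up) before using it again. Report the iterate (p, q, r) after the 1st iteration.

Iteration 1:
  p = (0 - (-4)·-2.0000 - (1)·1.2000) / (7) = -1.3143
  q = (8 - (1)·-1.3143 - (-4)·1.2000) / (9) = 1.5683
  r = (-8 - (-1)·-1.3143 - (-4)·1.5683) / (7) = -0.4344

(-1.3143, 1.5683, -0.4344)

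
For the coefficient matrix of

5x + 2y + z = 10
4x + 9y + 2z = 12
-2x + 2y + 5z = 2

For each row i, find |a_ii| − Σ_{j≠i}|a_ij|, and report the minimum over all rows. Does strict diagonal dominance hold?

1

row 1: |5| − (2+1) = 2
row 2: |9| − (4+2) = 3
row 3: |5| − (2+2) = 1
minimum over rows = 1 → strictly diagonally dominant (convergence guaranteed)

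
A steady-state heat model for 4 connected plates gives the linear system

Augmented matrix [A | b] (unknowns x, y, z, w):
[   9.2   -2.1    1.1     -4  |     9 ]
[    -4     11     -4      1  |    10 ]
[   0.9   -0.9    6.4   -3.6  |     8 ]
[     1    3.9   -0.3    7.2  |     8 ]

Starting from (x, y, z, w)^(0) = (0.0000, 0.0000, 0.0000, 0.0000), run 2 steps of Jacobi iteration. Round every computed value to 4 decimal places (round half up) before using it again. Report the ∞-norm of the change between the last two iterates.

0.7093

Iteration 1:
  x = (9 - (-2.1)·0.0000 - (1.1)·0.0000 - (-4)·0.0000) / (9.2) = 0.9783
  y = (10 - (-4)·0.0000 - (-4)·0.0000 - (1)·0.0000) / (11) = 0.9091
  z = (8 - (0.9)·0.0000 - (-0.9)·0.0000 - (-3.6)·0.0000) / (6.4) = 1.2500
  w = (8 - (1)·0.0000 - (3.9)·0.0000 - (-0.3)·0.0000) / (7.2) = 1.1111
Iteration 2:
  x = (9 - (-2.1)·0.9091 - (1.1)·1.2500 - (-4)·1.1111) / (9.2) = 1.5194
  y = (10 - (-4)·0.9783 - (-4)·1.2500 - (1)·1.1111) / (11) = 1.6184
  z = (8 - (0.9)·0.9783 - (-0.9)·0.9091 - (-3.6)·1.1111) / (6.4) = 1.8653
  w = (8 - (1)·0.9783 - (3.9)·0.9091 - (-0.3)·1.2500) / (7.2) = 0.5349
Change: (0.5411, 0.7093, 0.6153, -0.5762) → max |·| = 0.7093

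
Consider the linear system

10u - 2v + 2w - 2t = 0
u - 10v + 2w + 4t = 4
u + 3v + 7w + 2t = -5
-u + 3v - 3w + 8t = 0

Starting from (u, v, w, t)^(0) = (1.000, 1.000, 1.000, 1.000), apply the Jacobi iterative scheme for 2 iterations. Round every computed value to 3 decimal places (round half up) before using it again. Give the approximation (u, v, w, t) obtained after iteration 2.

Iteration 1:
  u = (0 - (-2)·1.000 - (2)·1.000 - (-2)·1.000) / (10) = 0.200
  v = (4 - (1)·1.000 - (2)·1.000 - (4)·1.000) / (-10) = 0.300
  w = (-5 - (1)·1.000 - (3)·1.000 - (2)·1.000) / (7) = -1.571
  t = (0 - (-1)·1.000 - (3)·1.000 - (-3)·1.000) / (8) = 0.125
Iteration 2:
  u = (0 - (-2)·0.300 - (2)·-1.571 - (-2)·0.125) / (10) = 0.399
  v = (4 - (1)·0.200 - (2)·-1.571 - (4)·0.125) / (-10) = -0.644
  w = (-5 - (1)·0.200 - (3)·0.300 - (2)·0.125) / (7) = -0.907
  t = (0 - (-1)·0.200 - (3)·0.300 - (-3)·-1.571) / (8) = -0.677

(0.399, -0.644, -0.907, -0.677)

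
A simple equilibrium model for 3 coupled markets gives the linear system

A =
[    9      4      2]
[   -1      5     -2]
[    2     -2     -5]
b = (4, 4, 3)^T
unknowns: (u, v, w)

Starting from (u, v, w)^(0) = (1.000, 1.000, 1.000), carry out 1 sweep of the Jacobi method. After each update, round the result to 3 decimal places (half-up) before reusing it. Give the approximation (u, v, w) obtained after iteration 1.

Iteration 1:
  u = (4 - (4)·1.000 - (2)·1.000) / (9) = -0.222
  v = (4 - (-1)·1.000 - (-2)·1.000) / (5) = 1.400
  w = (3 - (2)·1.000 - (-2)·1.000) / (-5) = -0.600

(-0.222, 1.400, -0.600)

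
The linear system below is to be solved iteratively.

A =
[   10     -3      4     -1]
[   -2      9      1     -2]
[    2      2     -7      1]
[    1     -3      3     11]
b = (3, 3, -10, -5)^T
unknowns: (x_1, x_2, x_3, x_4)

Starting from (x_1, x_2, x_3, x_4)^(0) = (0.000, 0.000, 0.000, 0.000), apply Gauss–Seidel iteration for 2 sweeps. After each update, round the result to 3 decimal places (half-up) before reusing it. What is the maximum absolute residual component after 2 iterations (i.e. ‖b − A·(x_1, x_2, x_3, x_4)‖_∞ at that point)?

Iteration 1:
  x_1 = (3 - (-3)·0.000 - (4)·0.000 - (-1)·0.000) / (10) = 0.300
  x_2 = (3 - (-2)·0.300 - (1)·0.000 - (-2)·0.000) / (9) = 0.400
  x_3 = (-10 - (2)·0.300 - (2)·0.400 - (1)·0.000) / (-7) = 1.629
  x_4 = (-5 - (1)·0.300 - (-3)·0.400 - (3)·1.629) / (11) = -0.817
Iteration 2:
  x_1 = (3 - (-3)·0.400 - (4)·1.629 - (-1)·-0.817) / (10) = -0.313
  x_2 = (3 - (-2)·-0.313 - (1)·1.629 - (-2)·-0.817) / (9) = -0.099
  x_3 = (-10 - (2)·-0.313 - (2)·-0.099 - (1)·-0.817) / (-7) = 1.194
  x_4 = (-5 - (1)·-0.313 - (-3)·-0.099 - (3)·1.194) / (11) = -0.779
Residual b − A·x = (0.278, 0.513, -0.039, 0.003); ∞-norm = 0.513

0.513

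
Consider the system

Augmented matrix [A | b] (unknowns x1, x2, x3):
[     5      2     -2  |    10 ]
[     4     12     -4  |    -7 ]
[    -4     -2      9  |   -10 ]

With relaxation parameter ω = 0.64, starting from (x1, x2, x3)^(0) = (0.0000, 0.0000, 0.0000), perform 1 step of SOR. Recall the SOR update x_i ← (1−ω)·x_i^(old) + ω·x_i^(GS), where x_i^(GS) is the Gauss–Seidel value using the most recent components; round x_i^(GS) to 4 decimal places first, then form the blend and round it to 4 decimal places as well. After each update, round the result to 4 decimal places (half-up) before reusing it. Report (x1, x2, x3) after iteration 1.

(1.2800, -0.6464, -0.4390)

Iteration 1:
  x1: GS value = (10 - (2)·0.0000 - (-2)·0.0000) / (5) = 2.0000;  x1 ← (1−ω)·0.0000 + ω·2.0000 = 1.2800
  x2: GS value = (-7 - (4)·1.2800 - (-4)·0.0000) / (12) = -1.0100;  x2 ← (1−ω)·0.0000 + ω·-1.0100 = -0.6464
  x3: GS value = (-10 - (-4)·1.2800 - (-2)·-0.6464) / (9) = -0.6859;  x3 ← (1−ω)·0.0000 + ω·-0.6859 = -0.4390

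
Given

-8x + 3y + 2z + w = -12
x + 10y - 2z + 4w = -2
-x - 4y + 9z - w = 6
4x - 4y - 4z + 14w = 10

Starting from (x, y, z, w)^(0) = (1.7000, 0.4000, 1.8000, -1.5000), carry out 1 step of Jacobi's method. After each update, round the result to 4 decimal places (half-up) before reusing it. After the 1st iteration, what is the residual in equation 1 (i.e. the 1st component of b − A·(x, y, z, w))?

-1.0605

Iteration 1:
  x = (-12 - (3)·0.4000 - (2)·1.8000 - (1)·-1.5000) / (-8) = 1.9125
  y = (-2 - (1)·1.7000 - (-2)·1.8000 - (4)·-1.5000) / (10) = 0.5900
  z = (6 - (-1)·1.7000 - (-4)·0.4000 - (-1)·-1.5000) / (9) = 0.8667
  w = (10 - (4)·1.7000 - (-4)·0.4000 - (-4)·1.8000) / (14) = 0.8571
Residual b − A·x = (-1.0605, -11.5075, 3.3293, -3.8226)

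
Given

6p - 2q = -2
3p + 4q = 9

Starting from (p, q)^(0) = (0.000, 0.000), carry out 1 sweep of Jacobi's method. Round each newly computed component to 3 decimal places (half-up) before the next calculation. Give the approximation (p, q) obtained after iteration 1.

Iteration 1:
  p = (-2 - (-2)·0.000) / (6) = -0.333
  q = (9 - (3)·0.000) / (4) = 2.250

(-0.333, 2.250)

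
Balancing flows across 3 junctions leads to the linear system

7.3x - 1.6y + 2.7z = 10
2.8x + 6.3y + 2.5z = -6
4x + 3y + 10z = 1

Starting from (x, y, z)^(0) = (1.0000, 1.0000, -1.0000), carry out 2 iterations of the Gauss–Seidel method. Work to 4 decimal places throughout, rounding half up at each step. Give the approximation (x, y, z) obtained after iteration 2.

Iteration 1:
  x = (10 - (-1.6)·1.0000 - (2.7)·-1.0000) / (7.3) = 1.9589
  y = (-6 - (2.8)·1.9589 - (2.5)·-1.0000) / (6.3) = -1.4262
  z = (1 - (4)·1.9589 - (3)·-1.4262) / (10) = -0.2557
Iteration 2:
  x = (10 - (-1.6)·-1.4262 - (2.7)·-0.2557) / (7.3) = 1.1518
  y = (-6 - (2.8)·1.1518 - (2.5)·-0.2557) / (6.3) = -1.3628
  z = (1 - (4)·1.1518 - (3)·-1.3628) / (10) = 0.0481

(1.1518, -1.3628, 0.0481)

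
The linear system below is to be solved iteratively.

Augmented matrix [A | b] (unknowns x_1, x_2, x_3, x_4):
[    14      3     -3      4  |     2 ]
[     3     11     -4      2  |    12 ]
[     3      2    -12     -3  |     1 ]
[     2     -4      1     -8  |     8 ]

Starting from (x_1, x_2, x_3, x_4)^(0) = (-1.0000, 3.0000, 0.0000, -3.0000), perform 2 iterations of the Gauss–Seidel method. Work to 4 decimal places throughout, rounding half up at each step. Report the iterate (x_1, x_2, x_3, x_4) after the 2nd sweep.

Iteration 1:
  x_1 = (2 - (3)·3.0000 - (-3)·0.0000 - (4)·-3.0000) / (14) = 0.3571
  x_2 = (12 - (3)·0.3571 - (-4)·0.0000 - (2)·-3.0000) / (11) = 1.5390
  x_3 = (1 - (3)·0.3571 - (2)·1.5390 - (-3)·-3.0000) / (-12) = 1.0124
  x_4 = (8 - (2)·0.3571 - (-4)·1.5390 - (1)·1.0124) / (-8) = -1.5537
Iteration 2:
  x_1 = (2 - (3)·1.5390 - (-3)·1.0124 - (4)·-1.5537) / (14) = 0.4739
  x_2 = (12 - (3)·0.4739 - (-4)·1.0124 - (2)·-1.5537) / (11) = 1.6123
  x_3 = (1 - (3)·0.4739 - (2)·1.6123 - (-3)·-1.5537) / (-12) = 0.6923
  x_4 = (8 - (2)·0.4739 - (-4)·1.6123 - (1)·0.6923) / (-8) = -1.6011

(0.4739, 1.6123, 0.6923, -1.6011)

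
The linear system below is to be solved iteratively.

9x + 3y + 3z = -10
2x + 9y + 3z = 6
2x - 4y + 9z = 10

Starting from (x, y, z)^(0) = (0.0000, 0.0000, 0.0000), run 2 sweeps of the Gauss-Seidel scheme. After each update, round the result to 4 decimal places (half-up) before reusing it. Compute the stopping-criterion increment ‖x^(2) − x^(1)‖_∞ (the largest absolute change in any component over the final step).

0.8926

Iteration 1:
  x = (-10 - (3)·0.0000 - (3)·0.0000) / (9) = -1.1111
  y = (6 - (2)·-1.1111 - (3)·0.0000) / (9) = 0.9136
  z = (10 - (2)·-1.1111 - (-4)·0.9136) / (9) = 1.7641
Iteration 2:
  x = (-10 - (3)·0.9136 - (3)·1.7641) / (9) = -2.0037
  y = (6 - (2)·-2.0037 - (3)·1.7641) / (9) = 0.5239
  z = (10 - (2)·-2.0037 - (-4)·0.5239) / (9) = 1.7892
Change: (-0.8926, -0.3897, 0.0251) → max |·| = 0.8926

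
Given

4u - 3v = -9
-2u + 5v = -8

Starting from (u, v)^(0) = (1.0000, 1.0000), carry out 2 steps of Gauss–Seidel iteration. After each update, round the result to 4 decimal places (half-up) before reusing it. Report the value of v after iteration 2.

-3.1600

Iteration 1:
  u = (-9 - (-3)·1.0000) / (4) = -1.5000
  v = (-8 - (-2)·-1.5000) / (5) = -2.2000
Iteration 2:
  u = (-9 - (-3)·-2.2000) / (4) = -3.9000
  v = (-8 - (-2)·-3.9000) / (5) = -3.1600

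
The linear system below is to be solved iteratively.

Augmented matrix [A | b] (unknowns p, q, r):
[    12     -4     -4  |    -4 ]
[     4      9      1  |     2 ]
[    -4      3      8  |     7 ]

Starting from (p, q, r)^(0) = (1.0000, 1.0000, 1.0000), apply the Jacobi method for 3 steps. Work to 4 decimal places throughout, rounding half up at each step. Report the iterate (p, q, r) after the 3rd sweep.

Iteration 1:
  p = (-4 - (-4)·1.0000 - (-4)·1.0000) / (12) = 0.3333
  q = (2 - (4)·1.0000 - (1)·1.0000) / (9) = -0.3333
  r = (7 - (-4)·1.0000 - (3)·1.0000) / (8) = 1.0000
Iteration 2:
  p = (-4 - (-4)·-0.3333 - (-4)·1.0000) / (12) = -0.1111
  q = (2 - (4)·0.3333 - (1)·1.0000) / (9) = -0.0370
  r = (7 - (-4)·0.3333 - (3)·-0.3333) / (8) = 1.1666
Iteration 3:
  p = (-4 - (-4)·-0.0370 - (-4)·1.1666) / (12) = 0.0432
  q = (2 - (4)·-0.1111 - (1)·1.1666) / (9) = 0.1420
  r = (7 - (-4)·-0.1111 - (3)·-0.0370) / (8) = 0.8333

(0.0432, 0.1420, 0.8333)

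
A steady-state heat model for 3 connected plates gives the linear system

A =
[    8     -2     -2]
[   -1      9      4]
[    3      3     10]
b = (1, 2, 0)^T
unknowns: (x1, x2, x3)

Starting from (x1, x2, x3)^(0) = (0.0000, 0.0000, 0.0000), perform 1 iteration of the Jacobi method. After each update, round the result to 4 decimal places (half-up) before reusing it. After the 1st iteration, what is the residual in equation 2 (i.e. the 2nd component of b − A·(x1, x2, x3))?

0.1252

Iteration 1:
  x1 = (1 - (-2)·0.0000 - (-2)·0.0000) / (8) = 0.1250
  x2 = (2 - (-1)·0.0000 - (4)·0.0000) / (9) = 0.2222
  x3 = (0 - (3)·0.0000 - (3)·0.0000) / (10) = 0.0000
Residual b − A·x = (0.4444, 0.1252, -1.0416)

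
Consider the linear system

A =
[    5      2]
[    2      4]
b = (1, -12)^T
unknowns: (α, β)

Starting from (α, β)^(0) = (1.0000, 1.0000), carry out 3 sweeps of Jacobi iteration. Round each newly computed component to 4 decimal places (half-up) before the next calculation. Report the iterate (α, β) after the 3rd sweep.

Iteration 1:
  α = (1 - (2)·1.0000) / (5) = -0.2000
  β = (-12 - (2)·1.0000) / (4) = -3.5000
Iteration 2:
  α = (1 - (2)·-3.5000) / (5) = 1.6000
  β = (-12 - (2)·-0.2000) / (4) = -2.9000
Iteration 3:
  α = (1 - (2)·-2.9000) / (5) = 1.3600
  β = (-12 - (2)·1.6000) / (4) = -3.8000

(1.3600, -3.8000)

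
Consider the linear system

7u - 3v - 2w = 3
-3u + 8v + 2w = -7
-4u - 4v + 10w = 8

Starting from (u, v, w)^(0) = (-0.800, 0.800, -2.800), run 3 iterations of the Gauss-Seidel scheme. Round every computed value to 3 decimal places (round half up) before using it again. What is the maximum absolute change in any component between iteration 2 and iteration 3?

0.292

Iteration 1:
  u = (3 - (-3)·0.800 - (-2)·-2.800) / (7) = -0.029
  v = (-7 - (-3)·-0.029 - (2)·-2.800) / (8) = -0.186
  w = (8 - (-4)·-0.029 - (-4)·-0.186) / (10) = 0.714
Iteration 2:
  u = (3 - (-3)·-0.186 - (-2)·0.714) / (7) = 0.553
  v = (-7 - (-3)·0.553 - (2)·0.714) / (8) = -0.846
  w = (8 - (-4)·0.553 - (-4)·-0.846) / (10) = 0.683
Iteration 3:
  u = (3 - (-3)·-0.846 - (-2)·0.683) / (7) = 0.261
  v = (-7 - (-3)·0.261 - (2)·0.683) / (8) = -0.948
  w = (8 - (-4)·0.261 - (-4)·-0.948) / (10) = 0.525
Change: (-0.292, -0.102, -0.158) → max |·| = 0.292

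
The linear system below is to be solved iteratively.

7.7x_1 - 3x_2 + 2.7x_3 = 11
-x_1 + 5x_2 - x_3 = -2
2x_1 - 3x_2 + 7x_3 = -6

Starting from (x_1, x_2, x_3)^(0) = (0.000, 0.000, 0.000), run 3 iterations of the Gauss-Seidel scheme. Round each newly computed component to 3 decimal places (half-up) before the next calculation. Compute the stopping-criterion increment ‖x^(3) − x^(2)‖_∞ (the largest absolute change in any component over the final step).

0.039

Iteration 1:
  x_1 = (11 - (-3)·0.000 - (2.7)·0.000) / (7.7) = 1.429
  x_2 = (-2 - (-1)·1.429 - (-1)·0.000) / (5) = -0.114
  x_3 = (-6 - (2)·1.429 - (-3)·-0.114) / (7) = -1.314
Iteration 2:
  x_1 = (11 - (-3)·-0.114 - (2.7)·-1.314) / (7.7) = 1.845
  x_2 = (-2 - (-1)·1.845 - (-1)·-1.314) / (5) = -0.294
  x_3 = (-6 - (2)·1.845 - (-3)·-0.294) / (7) = -1.510
Iteration 3:
  x_1 = (11 - (-3)·-0.294 - (2.7)·-1.510) / (7.7) = 1.844
  x_2 = (-2 - (-1)·1.844 - (-1)·-1.510) / (5) = -0.333
  x_3 = (-6 - (2)·1.844 - (-3)·-0.333) / (7) = -1.527
Change: (-0.001, -0.039, -0.017) → max |·| = 0.039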